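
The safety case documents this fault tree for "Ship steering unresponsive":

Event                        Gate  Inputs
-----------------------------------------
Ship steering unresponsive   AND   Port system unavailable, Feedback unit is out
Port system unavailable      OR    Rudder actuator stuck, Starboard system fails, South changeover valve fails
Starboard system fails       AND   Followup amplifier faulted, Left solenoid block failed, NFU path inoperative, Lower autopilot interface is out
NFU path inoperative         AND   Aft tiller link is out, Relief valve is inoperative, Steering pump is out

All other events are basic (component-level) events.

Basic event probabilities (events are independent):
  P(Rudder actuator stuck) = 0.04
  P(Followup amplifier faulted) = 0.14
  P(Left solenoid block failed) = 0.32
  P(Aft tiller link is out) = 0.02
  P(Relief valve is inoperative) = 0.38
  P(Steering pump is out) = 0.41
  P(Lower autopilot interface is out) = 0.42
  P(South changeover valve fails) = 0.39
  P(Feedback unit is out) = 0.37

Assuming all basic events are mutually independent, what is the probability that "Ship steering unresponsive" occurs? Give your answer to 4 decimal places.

0.1533

P(NFU path inoperative) [AND] = 0.02 × 0.38 × 0.41 = 0.003116
P(Starboard system fails) [AND] = 0.14 × 0.32 × 0.003116 × 0.42 = 0.000059
P(Port system unavailable) [OR] = 1 − (1−0.04) × (1−0.000059) × (1−0.39) = 0.414435
P(Ship steering unresponsive) [AND] = 0.414435 × 0.37 = 0.153341
Rounded to 4 decimal places: P(Ship steering unresponsive) ≈ 0.1533.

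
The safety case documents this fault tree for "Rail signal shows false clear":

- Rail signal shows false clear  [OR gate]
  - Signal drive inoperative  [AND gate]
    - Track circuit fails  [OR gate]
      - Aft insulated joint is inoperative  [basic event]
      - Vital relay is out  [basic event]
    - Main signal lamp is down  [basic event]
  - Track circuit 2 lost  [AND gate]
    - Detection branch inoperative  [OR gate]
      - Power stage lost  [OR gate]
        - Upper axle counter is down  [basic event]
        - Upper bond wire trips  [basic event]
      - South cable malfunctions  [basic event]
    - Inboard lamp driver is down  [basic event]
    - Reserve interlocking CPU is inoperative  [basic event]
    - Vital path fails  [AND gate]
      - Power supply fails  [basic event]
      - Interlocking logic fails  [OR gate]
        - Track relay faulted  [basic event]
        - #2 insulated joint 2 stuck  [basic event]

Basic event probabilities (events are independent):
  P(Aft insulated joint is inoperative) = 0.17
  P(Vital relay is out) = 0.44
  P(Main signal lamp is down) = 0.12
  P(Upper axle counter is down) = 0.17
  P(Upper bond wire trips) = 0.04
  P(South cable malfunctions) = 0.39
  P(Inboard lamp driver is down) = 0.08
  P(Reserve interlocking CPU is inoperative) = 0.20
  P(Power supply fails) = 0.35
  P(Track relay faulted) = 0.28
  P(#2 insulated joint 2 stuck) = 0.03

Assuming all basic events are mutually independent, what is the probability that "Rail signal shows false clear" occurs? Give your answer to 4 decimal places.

P(Track circuit fails) [OR] = 1 − (1−0.17) × (1−0.44) = 0.535200
P(Signal drive inoperative) [AND] = 0.535200 × 0.12 = 0.064224
P(Power stage lost) [OR] = 1 − (1−0.17) × (1−0.04) = 0.203200
P(Detection branch inoperative) [OR] = 1 − (1−0.203200) × (1−0.39) = 0.513952
P(Interlocking logic fails) [OR] = 1 − (1−0.28) × (1−0.03) = 0.301600
P(Vital path fails) [AND] = 0.35 × 0.301600 = 0.105560
P(Track circuit 2 lost) [AND] = 0.513952 × 0.08 × 0.20 × 0.105560 = 0.000868
P(Rail signal shows false clear) [OR] = 1 − (1−0.064224) × (1−0.000868) = 0.065036
Rounded to 4 decimal places: P(Rail signal shows false clear) ≈ 0.0650.

0.0650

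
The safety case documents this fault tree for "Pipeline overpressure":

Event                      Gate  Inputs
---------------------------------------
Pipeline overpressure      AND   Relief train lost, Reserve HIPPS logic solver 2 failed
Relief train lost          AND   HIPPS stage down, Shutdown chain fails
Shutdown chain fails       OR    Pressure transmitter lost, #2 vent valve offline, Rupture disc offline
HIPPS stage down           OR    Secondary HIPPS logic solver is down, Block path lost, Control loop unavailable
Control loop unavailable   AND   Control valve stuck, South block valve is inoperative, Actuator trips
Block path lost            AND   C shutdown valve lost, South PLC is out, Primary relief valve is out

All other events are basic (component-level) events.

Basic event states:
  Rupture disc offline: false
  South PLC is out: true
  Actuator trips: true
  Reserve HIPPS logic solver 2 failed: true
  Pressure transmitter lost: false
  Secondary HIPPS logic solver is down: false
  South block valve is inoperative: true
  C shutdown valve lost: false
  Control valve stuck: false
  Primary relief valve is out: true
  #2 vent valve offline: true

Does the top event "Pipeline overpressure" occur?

No

Block path lost [AND]: C shutdown valve lost=not, South PLC is out=occurs, Primary relief valve is out=occurs → not all inputs occur → does not occur.
Control loop unavailable [AND]: Control valve stuck=not, South block valve is inoperative=occurs, Actuator trips=occurs → not all inputs occur → does not occur.
HIPPS stage down [OR]: Secondary HIPPS logic solver is down=not, Block path lost=not, Control loop unavailable=not → no input occurs → does not occur.
Shutdown chain fails [OR]: Pressure transmitter lost=not, #2 vent valve offline=occurs, Rupture disc offline=not → at least one input occurs → occurs.
Relief train lost [AND]: HIPPS stage down=not, Shutdown chain fails=occurs → not all inputs occur → does not occur.
Pipeline overpressure [AND]: Relief train lost=not, Reserve HIPPS logic solver 2 failed=occurs → not all inputs occur → does not occur.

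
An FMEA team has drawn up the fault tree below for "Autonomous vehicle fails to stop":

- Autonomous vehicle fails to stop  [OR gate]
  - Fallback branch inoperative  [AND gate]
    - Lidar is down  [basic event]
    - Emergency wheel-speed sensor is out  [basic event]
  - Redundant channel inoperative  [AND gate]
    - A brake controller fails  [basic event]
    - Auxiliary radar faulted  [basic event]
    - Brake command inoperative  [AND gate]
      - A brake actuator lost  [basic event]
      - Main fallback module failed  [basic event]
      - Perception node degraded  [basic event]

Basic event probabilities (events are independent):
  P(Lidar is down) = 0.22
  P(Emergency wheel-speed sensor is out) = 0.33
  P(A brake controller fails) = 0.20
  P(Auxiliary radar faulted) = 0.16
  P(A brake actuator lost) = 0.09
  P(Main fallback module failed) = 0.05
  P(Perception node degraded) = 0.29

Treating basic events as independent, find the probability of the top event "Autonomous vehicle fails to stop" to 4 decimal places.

0.0726

P(Fallback branch inoperative) [AND] = 0.22 × 0.33 = 0.072600
P(Brake command inoperative) [AND] = 0.09 × 0.05 × 0.29 = 0.001305
P(Redundant channel inoperative) [AND] = 0.20 × 0.16 × 0.001305 = 0.000042
P(Autonomous vehicle fails to stop) [OR] = 1 − (1−0.072600) × (1−0.000042) = 0.072639
Rounded to 4 decimal places: P(Autonomous vehicle fails to stop) ≈ 0.0726.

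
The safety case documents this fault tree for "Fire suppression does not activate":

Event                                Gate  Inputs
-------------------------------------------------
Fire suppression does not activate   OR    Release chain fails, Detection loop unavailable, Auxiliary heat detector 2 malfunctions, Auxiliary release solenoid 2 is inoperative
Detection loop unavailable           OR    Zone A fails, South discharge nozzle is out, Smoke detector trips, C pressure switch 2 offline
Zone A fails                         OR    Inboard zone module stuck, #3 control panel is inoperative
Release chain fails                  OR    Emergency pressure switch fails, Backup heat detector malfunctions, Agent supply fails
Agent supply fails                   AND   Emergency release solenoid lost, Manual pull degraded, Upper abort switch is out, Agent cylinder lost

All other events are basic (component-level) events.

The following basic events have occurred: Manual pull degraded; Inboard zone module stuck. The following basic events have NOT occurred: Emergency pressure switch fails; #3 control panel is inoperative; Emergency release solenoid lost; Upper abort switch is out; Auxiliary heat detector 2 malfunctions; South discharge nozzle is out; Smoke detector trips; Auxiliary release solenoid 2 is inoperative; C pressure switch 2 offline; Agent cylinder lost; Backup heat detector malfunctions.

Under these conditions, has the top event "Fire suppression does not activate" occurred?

Agent supply fails [AND]: Emergency release solenoid lost=not, Manual pull degraded=occurs, Upper abort switch is out=not, Agent cylinder lost=not → not all inputs occur → does not occur.
Release chain fails [OR]: Emergency pressure switch fails=not, Backup heat detector malfunctions=not, Agent supply fails=not → no input occurs → does not occur.
Zone A fails [OR]: Inboard zone module stuck=occurs, #3 control panel is inoperative=not → at least one input occurs → occurs.
Detection loop unavailable [OR]: Zone A fails=occurs, South discharge nozzle is out=not, Smoke detector trips=not, C pressure switch 2 offline=not → at least one input occurs → occurs.
Fire suppression does not activate [OR]: Release chain fails=not, Detection loop unavailable=occurs, Auxiliary heat detector 2 malfunctions=not, Auxiliary release solenoid 2 is inoperative=not → at least one input occurs → occurs.

Yes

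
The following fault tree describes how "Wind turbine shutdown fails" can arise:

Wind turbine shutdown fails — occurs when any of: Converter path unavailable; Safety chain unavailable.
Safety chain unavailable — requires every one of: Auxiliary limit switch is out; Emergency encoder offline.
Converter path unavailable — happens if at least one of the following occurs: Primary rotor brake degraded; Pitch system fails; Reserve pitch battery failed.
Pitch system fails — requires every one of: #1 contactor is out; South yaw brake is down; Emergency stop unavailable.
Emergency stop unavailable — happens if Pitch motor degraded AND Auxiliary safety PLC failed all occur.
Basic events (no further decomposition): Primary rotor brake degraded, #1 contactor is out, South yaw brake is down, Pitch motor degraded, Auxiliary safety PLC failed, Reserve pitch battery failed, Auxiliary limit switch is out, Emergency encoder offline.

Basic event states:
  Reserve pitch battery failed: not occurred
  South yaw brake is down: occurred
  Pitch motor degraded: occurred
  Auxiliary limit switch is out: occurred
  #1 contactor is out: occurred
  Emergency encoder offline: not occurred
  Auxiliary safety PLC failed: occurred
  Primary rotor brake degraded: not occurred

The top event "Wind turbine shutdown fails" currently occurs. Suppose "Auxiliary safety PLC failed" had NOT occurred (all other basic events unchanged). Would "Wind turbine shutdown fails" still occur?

Counterfactual: set "Auxiliary safety PLC failed" to not occurred.
Emergency stop unavailable [AND]: Pitch motor degraded=occurs, Auxiliary safety PLC failed=not → not all inputs occur → does not occur.
Pitch system fails [AND]: #1 contactor is out=occurs, South yaw brake is down=occurs, Emergency stop unavailable=not → not all inputs occur → does not occur.
Converter path unavailable [OR]: Primary rotor brake degraded=not, Pitch system fails=not, Reserve pitch battery failed=not → no input occurs → does not occur.
Safety chain unavailable [AND]: Auxiliary limit switch is out=occurs, Emergency encoder offline=not → not all inputs occur → does not occur.
Wind turbine shutdown fails [OR]: Converter path unavailable=not, Safety chain unavailable=not → no input occurs → does not occur.

No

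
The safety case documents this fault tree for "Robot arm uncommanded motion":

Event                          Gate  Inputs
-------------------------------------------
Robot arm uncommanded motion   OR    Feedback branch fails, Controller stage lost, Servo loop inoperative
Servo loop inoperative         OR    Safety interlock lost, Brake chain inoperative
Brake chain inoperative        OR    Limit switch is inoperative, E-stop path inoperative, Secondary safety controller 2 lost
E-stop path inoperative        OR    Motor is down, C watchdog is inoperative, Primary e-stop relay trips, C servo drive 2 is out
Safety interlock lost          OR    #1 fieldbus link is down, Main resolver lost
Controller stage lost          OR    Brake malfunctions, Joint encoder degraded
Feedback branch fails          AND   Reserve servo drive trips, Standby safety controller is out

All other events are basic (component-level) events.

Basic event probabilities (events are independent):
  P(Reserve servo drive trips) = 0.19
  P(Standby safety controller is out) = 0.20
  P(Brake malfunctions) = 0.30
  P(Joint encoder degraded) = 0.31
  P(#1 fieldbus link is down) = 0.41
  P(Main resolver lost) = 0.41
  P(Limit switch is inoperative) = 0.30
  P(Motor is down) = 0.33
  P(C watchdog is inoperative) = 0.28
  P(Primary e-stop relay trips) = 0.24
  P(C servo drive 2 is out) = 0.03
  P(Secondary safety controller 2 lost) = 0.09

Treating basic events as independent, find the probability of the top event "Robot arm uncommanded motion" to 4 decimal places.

P(Feedback branch fails) [AND] = 0.19 × 0.20 = 0.038000
P(Controller stage lost) [OR] = 1 − (1−0.30) × (1−0.31) = 0.517000
P(Safety interlock lost) [OR] = 1 − (1−0.41) × (1−0.41) = 0.651900
P(E-stop path inoperative) [OR] = 1 − (1−0.33) × (1−0.28) × (1−0.24) × (1−0.03) = 0.644375
P(Brake chain inoperative) [OR] = 1 − (1−0.30) × (1−0.644375) × (1−0.09) = 0.773467
P(Servo loop inoperative) [OR] = 1 − (1−0.651900) × (1−0.773467) = 0.921144
P(Robot arm uncommanded motion) [OR] = 1 − (1−0.038000) × (1−0.517000) × (1−0.921144) = 0.963360
Rounded to 4 decimal places: P(Robot arm uncommanded motion) ≈ 0.9634.

0.9634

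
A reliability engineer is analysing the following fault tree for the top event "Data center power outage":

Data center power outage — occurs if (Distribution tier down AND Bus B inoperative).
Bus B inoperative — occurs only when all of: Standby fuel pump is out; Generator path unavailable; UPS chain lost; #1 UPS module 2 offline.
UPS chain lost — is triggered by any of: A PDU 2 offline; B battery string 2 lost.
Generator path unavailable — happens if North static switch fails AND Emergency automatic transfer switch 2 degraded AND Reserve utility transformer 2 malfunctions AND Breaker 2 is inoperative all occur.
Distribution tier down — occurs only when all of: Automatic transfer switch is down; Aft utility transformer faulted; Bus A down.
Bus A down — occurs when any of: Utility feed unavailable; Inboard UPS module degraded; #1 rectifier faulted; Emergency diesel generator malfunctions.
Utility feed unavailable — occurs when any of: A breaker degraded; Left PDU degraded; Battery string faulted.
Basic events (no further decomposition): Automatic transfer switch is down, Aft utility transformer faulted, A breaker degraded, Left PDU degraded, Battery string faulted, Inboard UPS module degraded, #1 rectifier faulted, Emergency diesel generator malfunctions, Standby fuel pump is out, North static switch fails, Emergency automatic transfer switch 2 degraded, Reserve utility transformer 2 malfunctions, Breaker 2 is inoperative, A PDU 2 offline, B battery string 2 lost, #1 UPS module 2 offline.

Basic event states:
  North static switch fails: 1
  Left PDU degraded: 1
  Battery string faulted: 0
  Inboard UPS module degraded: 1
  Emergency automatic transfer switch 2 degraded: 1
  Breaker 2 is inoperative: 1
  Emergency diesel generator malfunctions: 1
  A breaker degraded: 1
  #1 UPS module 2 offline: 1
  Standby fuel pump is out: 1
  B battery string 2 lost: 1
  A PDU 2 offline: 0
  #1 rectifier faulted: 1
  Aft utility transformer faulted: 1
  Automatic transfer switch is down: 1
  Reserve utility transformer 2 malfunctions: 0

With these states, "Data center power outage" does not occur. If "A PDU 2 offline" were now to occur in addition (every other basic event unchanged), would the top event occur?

Counterfactual: set "A PDU 2 offline" to occurred.
Utility feed unavailable [OR]: A breaker degraded=occurs, Left PDU degraded=occurs, Battery string faulted=not → at least one input occurs → occurs.
Bus A down [OR]: Utility feed unavailable=occurs, Inboard UPS module degraded=occurs, #1 rectifier faulted=occurs, Emergency diesel generator malfunctions=occurs → at least one input occurs → occurs.
Distribution tier down [AND]: Automatic transfer switch is down=occurs, Aft utility transformer faulted=occurs, Bus A down=occurs → all inputs occur → occurs.
Generator path unavailable [AND]: North static switch fails=occurs, Emergency automatic transfer switch 2 degraded=occurs, Reserve utility transformer 2 malfunctions=not, Breaker 2 is inoperative=occurs → not all inputs occur → does not occur.
UPS chain lost [OR]: A PDU 2 offline=occurs, B battery string 2 lost=occurs → at least one input occurs → occurs.
Bus B inoperative [AND]: Standby fuel pump is out=occurs, Generator path unavailable=not, UPS chain lost=occurs, #1 UPS module 2 offline=occurs → not all inputs occur → does not occur.
Data center power outage [AND]: Distribution tier down=occurs, Bus B inoperative=not → not all inputs occur → does not occur.

No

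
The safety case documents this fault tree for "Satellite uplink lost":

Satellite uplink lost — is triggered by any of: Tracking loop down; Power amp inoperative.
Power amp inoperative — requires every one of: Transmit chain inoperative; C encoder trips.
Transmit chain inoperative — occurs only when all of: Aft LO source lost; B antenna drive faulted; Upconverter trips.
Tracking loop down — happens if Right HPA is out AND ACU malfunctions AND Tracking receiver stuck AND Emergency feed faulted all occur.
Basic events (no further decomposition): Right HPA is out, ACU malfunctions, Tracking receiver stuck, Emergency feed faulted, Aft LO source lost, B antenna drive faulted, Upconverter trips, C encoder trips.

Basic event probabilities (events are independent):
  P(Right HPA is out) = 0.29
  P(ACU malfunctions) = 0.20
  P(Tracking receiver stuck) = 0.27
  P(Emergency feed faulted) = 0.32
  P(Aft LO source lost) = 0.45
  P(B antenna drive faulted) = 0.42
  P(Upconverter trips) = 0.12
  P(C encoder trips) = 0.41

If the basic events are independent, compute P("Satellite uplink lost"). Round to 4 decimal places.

0.0143

P(Tracking loop down) [AND] = 0.29 × 0.20 × 0.27 × 0.32 = 0.005011
P(Transmit chain inoperative) [AND] = 0.45 × 0.42 × 0.12 = 0.022680
P(Power amp inoperative) [AND] = 0.022680 × 0.41 = 0.009299
P(Satellite uplink lost) [OR] = 1 − (1−0.005011) × (1−0.009299) = 0.014263
Rounded to 4 decimal places: P(Satellite uplink lost) ≈ 0.0143.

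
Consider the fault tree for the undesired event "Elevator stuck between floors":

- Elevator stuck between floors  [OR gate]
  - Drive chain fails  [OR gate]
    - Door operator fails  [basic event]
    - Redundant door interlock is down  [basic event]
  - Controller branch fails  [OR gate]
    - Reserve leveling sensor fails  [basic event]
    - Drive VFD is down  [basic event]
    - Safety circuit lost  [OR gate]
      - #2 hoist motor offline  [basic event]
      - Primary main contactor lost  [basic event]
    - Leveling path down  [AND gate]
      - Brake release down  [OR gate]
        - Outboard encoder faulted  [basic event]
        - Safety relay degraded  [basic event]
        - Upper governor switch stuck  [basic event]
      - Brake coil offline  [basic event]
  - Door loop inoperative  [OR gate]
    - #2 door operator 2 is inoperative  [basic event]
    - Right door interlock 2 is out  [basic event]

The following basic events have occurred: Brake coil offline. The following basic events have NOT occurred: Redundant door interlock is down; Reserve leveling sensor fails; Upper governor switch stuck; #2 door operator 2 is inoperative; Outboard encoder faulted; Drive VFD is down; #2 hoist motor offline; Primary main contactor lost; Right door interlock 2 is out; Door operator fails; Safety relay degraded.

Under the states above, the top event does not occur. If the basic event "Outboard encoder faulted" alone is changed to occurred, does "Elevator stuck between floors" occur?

Yes

Counterfactual: set "Outboard encoder faulted" to occurred.
Drive chain fails [OR]: Door operator fails=not, Redundant door interlock is down=not → no input occurs → does not occur.
Safety circuit lost [OR]: #2 hoist motor offline=not, Primary main contactor lost=not → no input occurs → does not occur.
Brake release down [OR]: Outboard encoder faulted=occurs, Safety relay degraded=not, Upper governor switch stuck=not → at least one input occurs → occurs.
Leveling path down [AND]: Brake release down=occurs, Brake coil offline=occurs → all inputs occur → occurs.
Controller branch fails [OR]: Reserve leveling sensor fails=not, Drive VFD is down=not, Safety circuit lost=not, Leveling path down=occurs → at least one input occurs → occurs.
Door loop inoperative [OR]: #2 door operator 2 is inoperative=not, Right door interlock 2 is out=not → no input occurs → does not occur.
Elevator stuck between floors [OR]: Drive chain fails=not, Controller branch fails=occurs, Door loop inoperative=not → at least one input occurs → occurs.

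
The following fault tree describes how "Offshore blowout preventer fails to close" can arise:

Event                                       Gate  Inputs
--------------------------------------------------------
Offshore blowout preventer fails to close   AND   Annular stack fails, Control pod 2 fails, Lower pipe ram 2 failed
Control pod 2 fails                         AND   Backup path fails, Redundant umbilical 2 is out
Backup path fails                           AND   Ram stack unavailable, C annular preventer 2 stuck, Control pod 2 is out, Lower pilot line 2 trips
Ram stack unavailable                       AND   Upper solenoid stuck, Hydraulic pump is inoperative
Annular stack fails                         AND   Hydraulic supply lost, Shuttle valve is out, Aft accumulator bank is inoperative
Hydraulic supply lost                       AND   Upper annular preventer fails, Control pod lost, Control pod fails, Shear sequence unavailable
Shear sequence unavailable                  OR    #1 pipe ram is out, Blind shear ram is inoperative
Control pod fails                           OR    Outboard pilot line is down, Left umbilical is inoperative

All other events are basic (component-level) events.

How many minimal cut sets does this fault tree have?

Control pod fails [OR]: union of children's cut sets → 2 cut set(s).
Shear sequence unavailable [OR]: union of children's cut sets → 2 cut set(s).
Hydraulic supply lost [AND]: one cut set from each child combined → 1 × 1 × 2 × 2 = 4 cut set(s).
Annular stack fails [AND]: one cut set from each child combined → 4 × 1 × 1 = 4 cut set(s).
Ram stack unavailable [AND]: one cut set from each child combined → 1 × 1 = 1 cut set(s).
Backup path fails [AND]: one cut set from each child combined → 1 × 1 × 1 × 1 = 1 cut set(s).
Control pod 2 fails [AND]: one cut set from each child combined → 1 × 1 = 1 cut set(s).
Offshore blowout preventer fails to close [AND]: one cut set from each child combined → 4 × 1 × 1 = 4 cut set(s).
Minimal cut sets: {#1 pipe ram is out, Aft accumulator bank is inoperative, C annular preventer 2 stuck, Control pod 2 is out, Control pod lost, Hydraulic pump is inoperative, Lower pilot line 2 trips, Lower pipe ram 2 failed, Outboard pilot line is down, Redundant umbilical 2 is out, Shuttle valve is out, Upper annular preventer fails, Upper solenoid stuck}; {Aft accumulator bank is inoperative, Blind shear ram is inoperative, C annular preventer 2 stuck, Control pod 2 is out, Control pod lost, Hydraulic pump is inoperative, Lower pilot line 2 trips, Lower pipe ram 2 failed, Outboard pilot line is down, Redundant umbilical 2 is out, Shuttle valve is out, Upper annular preventer fails, Upper solenoid stuck}; {#1 pipe ram is out, Aft accumulator bank is inoperative, C annular preventer 2 stuck, Control pod 2 is out, Control pod lost, Hydraulic pump is inoperative, Left umbilical is inoperative, Lower pilot line 2 trips, Lower pipe ram 2 failed, Redundant umbilical 2 is out, Shuttle valve is out, Upper annular preventer fails, Upper solenoid stuck}; {Aft accumulator bank is inoperative, Blind shear ram is inoperative, C annular preventer 2 stuck, Control pod 2 is out, Control pod lost, Hydraulic pump is inoperative, Left umbilical is inoperative, Lower pilot line 2 trips, Lower pipe ram 2 failed, Redundant umbilical 2 is out, Shuttle valve is out, Upper annular preventer fails, Upper solenoid stuck}.

4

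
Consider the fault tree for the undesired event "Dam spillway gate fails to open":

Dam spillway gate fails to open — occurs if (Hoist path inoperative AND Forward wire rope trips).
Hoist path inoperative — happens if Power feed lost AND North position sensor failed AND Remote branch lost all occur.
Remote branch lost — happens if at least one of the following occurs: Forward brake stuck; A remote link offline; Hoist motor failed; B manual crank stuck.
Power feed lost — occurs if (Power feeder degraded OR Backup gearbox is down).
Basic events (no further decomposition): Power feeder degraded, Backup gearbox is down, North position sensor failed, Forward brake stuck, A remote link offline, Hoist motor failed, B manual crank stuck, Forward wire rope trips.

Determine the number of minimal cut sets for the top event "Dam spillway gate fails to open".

8

Power feed lost [OR]: union of children's cut sets → 2 cut set(s).
Remote branch lost [OR]: union of children's cut sets → 4 cut set(s).
Hoist path inoperative [AND]: one cut set from each child combined → 2 × 1 × 4 = 8 cut set(s).
Dam spillway gate fails to open [AND]: one cut set from each child combined → 8 × 1 = 8 cut set(s).
Minimal cut sets: {Forward brake stuck, Forward wire rope trips, North position sensor failed, Power feeder degraded}; {A remote link offline, Forward wire rope trips, North position sensor failed, Power feeder degraded}; {Forward wire rope trips, Hoist motor failed, North position sensor failed, Power feeder degraded}; {B manual crank stuck, Forward wire rope trips, North position sensor failed, Power feeder degraded}; {Backup gearbox is down, Forward brake stuck, Forward wire rope trips, North position sensor failed}; {A remote link offline, Backup gearbox is down, Forward wire rope trips, North position sensor failed}; {Backup gearbox is down, Forward wire rope trips, Hoist motor failed, North position sensor failed}; {B manual crank stuck, Backup gearbox is down, Forward wire rope trips, North position sensor failed}.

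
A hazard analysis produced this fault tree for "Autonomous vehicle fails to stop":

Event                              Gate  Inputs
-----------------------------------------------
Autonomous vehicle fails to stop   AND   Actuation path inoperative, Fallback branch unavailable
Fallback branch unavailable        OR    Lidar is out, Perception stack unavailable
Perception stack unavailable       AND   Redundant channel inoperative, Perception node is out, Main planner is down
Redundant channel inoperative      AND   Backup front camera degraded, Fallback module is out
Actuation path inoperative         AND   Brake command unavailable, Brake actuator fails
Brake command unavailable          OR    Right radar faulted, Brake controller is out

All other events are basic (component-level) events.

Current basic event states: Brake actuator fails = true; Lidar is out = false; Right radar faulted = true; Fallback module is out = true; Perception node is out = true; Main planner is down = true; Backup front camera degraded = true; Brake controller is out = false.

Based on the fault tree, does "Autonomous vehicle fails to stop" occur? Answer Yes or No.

Brake command unavailable [OR]: Right radar faulted=occurs, Brake controller is out=not → at least one input occurs → occurs.
Actuation path inoperative [AND]: Brake command unavailable=occurs, Brake actuator fails=occurs → all inputs occur → occurs.
Redundant channel inoperative [AND]: Backup front camera degraded=occurs, Fallback module is out=occurs → all inputs occur → occurs.
Perception stack unavailable [AND]: Redundant channel inoperative=occurs, Perception node is out=occurs, Main planner is down=occurs → all inputs occur → occurs.
Fallback branch unavailable [OR]: Lidar is out=not, Perception stack unavailable=occurs → at least one input occurs → occurs.
Autonomous vehicle fails to stop [AND]: Actuation path inoperative=occurs, Fallback branch unavailable=occurs → all inputs occur → occurs.

Yes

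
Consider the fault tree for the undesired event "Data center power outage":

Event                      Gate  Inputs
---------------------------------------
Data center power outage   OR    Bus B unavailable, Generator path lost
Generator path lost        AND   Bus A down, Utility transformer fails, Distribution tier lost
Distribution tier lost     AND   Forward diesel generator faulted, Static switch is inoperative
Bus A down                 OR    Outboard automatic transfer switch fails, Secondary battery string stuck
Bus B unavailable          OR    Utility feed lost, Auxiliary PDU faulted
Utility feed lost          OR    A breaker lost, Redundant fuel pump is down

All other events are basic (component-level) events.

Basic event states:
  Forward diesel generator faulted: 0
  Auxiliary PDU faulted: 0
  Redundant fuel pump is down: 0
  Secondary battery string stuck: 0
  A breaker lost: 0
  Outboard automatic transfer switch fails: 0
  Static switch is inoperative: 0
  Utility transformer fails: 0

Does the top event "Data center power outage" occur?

Utility feed lost [OR]: A breaker lost=not, Redundant fuel pump is down=not → no input occurs → does not occur.
Bus B unavailable [OR]: Utility feed lost=not, Auxiliary PDU faulted=not → no input occurs → does not occur.
Bus A down [OR]: Outboard automatic transfer switch fails=not, Secondary battery string stuck=not → no input occurs → does not occur.
Distribution tier lost [AND]: Forward diesel generator faulted=not, Static switch is inoperative=not → not all inputs occur → does not occur.
Generator path lost [AND]: Bus A down=not, Utility transformer fails=not, Distribution tier lost=not → not all inputs occur → does not occur.
Data center power outage [OR]: Bus B unavailable=not, Generator path lost=not → no input occurs → does not occur.

No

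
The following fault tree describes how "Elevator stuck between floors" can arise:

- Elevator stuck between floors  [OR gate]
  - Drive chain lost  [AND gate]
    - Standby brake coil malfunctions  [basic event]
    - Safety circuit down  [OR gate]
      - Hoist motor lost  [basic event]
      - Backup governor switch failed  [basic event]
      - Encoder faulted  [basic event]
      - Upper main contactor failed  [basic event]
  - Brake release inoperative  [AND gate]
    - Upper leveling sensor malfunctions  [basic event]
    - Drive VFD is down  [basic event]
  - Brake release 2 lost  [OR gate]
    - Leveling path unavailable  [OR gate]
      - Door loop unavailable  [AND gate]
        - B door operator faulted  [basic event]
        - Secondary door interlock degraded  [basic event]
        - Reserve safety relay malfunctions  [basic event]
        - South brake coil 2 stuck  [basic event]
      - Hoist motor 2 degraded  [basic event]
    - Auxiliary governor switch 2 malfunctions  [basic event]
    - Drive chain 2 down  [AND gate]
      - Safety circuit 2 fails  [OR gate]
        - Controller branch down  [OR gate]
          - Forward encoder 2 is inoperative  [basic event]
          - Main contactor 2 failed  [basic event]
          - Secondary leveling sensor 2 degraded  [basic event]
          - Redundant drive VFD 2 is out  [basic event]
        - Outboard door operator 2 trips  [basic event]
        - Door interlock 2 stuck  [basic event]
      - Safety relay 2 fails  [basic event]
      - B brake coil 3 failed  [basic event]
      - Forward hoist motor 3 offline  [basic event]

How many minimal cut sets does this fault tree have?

14

Safety circuit down [OR]: union of children's cut sets → 4 cut set(s).
Drive chain lost [AND]: one cut set from each child combined → 1 × 4 = 4 cut set(s).
Brake release inoperative [AND]: one cut set from each child combined → 1 × 1 = 1 cut set(s).
Door loop unavailable [AND]: one cut set from each child combined → 1 × 1 × 1 × 1 = 1 cut set(s).
Leveling path unavailable [OR]: union of children's cut sets → 2 cut set(s).
Controller branch down [OR]: union of children's cut sets → 4 cut set(s).
Safety circuit 2 fails [OR]: union of children's cut sets → 6 cut set(s).
Drive chain 2 down [AND]: one cut set from each child combined → 6 × 1 × 1 × 1 = 6 cut set(s).
Brake release 2 lost [OR]: union of children's cut sets → 9 cut set(s).
Elevator stuck between floors [OR]: union of children's cut sets → 14 cut set(s).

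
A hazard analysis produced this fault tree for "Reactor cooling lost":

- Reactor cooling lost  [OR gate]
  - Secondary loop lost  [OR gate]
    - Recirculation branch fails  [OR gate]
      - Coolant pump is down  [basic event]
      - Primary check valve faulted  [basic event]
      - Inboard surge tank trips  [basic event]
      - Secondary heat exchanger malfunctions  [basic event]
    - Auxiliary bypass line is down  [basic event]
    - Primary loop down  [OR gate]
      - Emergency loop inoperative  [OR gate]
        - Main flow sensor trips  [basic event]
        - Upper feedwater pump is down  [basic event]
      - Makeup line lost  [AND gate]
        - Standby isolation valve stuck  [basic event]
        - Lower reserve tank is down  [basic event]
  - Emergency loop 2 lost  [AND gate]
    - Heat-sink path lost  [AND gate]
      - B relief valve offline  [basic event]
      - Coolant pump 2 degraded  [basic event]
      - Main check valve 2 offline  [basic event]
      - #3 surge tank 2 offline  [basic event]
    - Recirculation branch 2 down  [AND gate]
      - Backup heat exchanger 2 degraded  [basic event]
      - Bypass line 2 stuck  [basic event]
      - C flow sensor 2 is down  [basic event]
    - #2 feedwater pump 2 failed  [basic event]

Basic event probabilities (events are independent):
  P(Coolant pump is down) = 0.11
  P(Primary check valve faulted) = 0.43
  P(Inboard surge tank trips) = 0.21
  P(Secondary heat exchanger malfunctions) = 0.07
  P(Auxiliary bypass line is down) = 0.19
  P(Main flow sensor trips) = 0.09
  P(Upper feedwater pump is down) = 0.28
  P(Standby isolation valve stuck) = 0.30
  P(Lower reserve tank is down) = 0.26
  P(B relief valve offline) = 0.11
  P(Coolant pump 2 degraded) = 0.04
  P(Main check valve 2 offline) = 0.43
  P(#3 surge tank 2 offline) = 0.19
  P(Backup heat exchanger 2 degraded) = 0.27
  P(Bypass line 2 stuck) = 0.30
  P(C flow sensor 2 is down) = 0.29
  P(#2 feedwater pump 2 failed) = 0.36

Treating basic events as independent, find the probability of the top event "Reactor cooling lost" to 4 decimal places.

0.8176

P(Recirculation branch fails) [OR] = 1 − (1−0.11) × (1−0.43) × (1−0.21) × (1−0.07) = 0.627287
P(Emergency loop inoperative) [OR] = 1 − (1−0.09) × (1−0.28) = 0.344800
P(Makeup line lost) [AND] = 0.30 × 0.26 = 0.078000
P(Primary loop down) [OR] = 1 − (1−0.344800) × (1−0.078000) = 0.395906
P(Secondary loop lost) [OR] = 1 − (1−0.627287) × (1−0.19) × (1−0.395906) = 0.817626
P(Heat-sink path lost) [AND] = 0.11 × 0.04 × 0.43 × 0.19 = 0.000359
P(Recirculation branch 2 down) [AND] = 0.27 × 0.30 × 0.29 = 0.023490
P(Emergency loop 2 lost) [AND] = 0.000359 × 0.023490 × 0.36 = 0.000003
P(Reactor cooling lost) [OR] = 1 − (1−0.817626) × (1−0.000003) = 0.817627
Rounded to 4 decimal places: P(Reactor cooling lost) ≈ 0.8176.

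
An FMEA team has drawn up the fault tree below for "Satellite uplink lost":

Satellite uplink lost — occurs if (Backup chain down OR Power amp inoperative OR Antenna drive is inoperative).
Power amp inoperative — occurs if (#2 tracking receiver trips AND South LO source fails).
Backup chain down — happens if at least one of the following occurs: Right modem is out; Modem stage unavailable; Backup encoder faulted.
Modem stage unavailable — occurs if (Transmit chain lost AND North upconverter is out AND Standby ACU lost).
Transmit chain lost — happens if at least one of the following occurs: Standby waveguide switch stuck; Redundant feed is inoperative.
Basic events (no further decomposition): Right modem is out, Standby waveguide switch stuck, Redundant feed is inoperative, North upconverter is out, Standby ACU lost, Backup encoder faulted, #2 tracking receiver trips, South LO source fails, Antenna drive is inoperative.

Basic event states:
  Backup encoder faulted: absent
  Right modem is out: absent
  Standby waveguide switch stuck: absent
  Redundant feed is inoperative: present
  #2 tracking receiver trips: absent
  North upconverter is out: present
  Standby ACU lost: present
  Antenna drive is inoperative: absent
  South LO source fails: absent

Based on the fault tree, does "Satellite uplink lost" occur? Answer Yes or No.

Yes

Transmit chain lost [OR]: Standby waveguide switch stuck=not, Redundant feed is inoperative=occurs → at least one input occurs → occurs.
Modem stage unavailable [AND]: Transmit chain lost=occurs, North upconverter is out=occurs, Standby ACU lost=occurs → all inputs occur → occurs.
Backup chain down [OR]: Right modem is out=not, Modem stage unavailable=occurs, Backup encoder faulted=not → at least one input occurs → occurs.
Power amp inoperative [AND]: #2 tracking receiver trips=not, South LO source fails=not → not all inputs occur → does not occur.
Satellite uplink lost [OR]: Backup chain down=occurs, Power amp inoperative=not, Antenna drive is inoperative=not → at least one input occurs → occurs.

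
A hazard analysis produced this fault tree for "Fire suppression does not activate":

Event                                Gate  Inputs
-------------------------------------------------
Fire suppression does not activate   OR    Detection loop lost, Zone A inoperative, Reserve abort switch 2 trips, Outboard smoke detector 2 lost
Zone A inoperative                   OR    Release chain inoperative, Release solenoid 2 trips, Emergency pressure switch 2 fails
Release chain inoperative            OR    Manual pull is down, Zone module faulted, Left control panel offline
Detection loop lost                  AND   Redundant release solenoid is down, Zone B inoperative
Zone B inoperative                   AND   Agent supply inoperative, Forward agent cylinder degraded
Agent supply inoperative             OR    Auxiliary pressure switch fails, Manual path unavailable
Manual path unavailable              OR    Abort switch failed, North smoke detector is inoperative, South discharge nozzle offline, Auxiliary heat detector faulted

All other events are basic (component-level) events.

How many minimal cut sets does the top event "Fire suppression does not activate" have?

12

Manual path unavailable [OR]: union of children's cut sets → 4 cut set(s).
Agent supply inoperative [OR]: union of children's cut sets → 5 cut set(s).
Zone B inoperative [AND]: one cut set from each child combined → 5 × 1 = 5 cut set(s).
Detection loop lost [AND]: one cut set from each child combined → 1 × 5 = 5 cut set(s).
Release chain inoperative [OR]: union of children's cut sets → 3 cut set(s).
Zone A inoperative [OR]: union of children's cut sets → 5 cut set(s).
Fire suppression does not activate [OR]: union of children's cut sets → 12 cut set(s).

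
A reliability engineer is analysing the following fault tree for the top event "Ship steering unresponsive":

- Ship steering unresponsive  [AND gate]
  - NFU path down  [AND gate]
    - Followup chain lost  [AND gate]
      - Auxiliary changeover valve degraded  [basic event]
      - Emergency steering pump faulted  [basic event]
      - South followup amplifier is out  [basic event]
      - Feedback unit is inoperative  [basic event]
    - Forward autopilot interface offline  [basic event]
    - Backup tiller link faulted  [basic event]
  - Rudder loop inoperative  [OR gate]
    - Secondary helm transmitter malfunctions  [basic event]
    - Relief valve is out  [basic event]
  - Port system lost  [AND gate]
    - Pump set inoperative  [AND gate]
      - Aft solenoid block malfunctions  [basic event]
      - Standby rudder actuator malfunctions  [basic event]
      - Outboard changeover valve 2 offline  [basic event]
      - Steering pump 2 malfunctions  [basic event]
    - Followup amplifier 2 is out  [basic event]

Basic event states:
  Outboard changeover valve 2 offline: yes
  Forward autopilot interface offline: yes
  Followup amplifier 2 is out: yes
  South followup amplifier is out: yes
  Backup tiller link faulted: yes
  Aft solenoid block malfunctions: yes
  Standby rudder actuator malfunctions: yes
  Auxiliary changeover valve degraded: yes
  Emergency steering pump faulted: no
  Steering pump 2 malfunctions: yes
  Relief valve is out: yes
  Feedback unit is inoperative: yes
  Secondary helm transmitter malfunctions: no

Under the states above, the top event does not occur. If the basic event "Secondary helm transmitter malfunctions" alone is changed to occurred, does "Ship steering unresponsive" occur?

No

Counterfactual: set "Secondary helm transmitter malfunctions" to occurred.
Followup chain lost [AND]: Auxiliary changeover valve degraded=occurs, Emergency steering pump faulted=not, South followup amplifier is out=occurs, Feedback unit is inoperative=occurs → not all inputs occur → does not occur.
NFU path down [AND]: Followup chain lost=not, Forward autopilot interface offline=occurs, Backup tiller link faulted=occurs → not all inputs occur → does not occur.
Rudder loop inoperative [OR]: Secondary helm transmitter malfunctions=occurs, Relief valve is out=occurs → at least one input occurs → occurs.
Pump set inoperative [AND]: Aft solenoid block malfunctions=occurs, Standby rudder actuator malfunctions=occurs, Outboard changeover valve 2 offline=occurs, Steering pump 2 malfunctions=occurs → all inputs occur → occurs.
Port system lost [AND]: Pump set inoperative=occurs, Followup amplifier 2 is out=occurs → all inputs occur → occurs.
Ship steering unresponsive [AND]: NFU path down=not, Rudder loop inoperative=occurs, Port system lost=occurs → not all inputs occur → does not occur.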